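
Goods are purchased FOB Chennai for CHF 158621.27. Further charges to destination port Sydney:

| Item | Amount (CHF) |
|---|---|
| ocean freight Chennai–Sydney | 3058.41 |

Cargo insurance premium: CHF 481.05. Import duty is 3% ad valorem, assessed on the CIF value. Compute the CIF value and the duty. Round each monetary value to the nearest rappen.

CIF value: CHF 162160.73; import duty: CHF 4864.82

CIF = FOB price + freight + insurance
CIF = 158621.27 + 3058.41 + 481.05 = 162160.73
Import duty = 162160.73 × 3% = 4864.82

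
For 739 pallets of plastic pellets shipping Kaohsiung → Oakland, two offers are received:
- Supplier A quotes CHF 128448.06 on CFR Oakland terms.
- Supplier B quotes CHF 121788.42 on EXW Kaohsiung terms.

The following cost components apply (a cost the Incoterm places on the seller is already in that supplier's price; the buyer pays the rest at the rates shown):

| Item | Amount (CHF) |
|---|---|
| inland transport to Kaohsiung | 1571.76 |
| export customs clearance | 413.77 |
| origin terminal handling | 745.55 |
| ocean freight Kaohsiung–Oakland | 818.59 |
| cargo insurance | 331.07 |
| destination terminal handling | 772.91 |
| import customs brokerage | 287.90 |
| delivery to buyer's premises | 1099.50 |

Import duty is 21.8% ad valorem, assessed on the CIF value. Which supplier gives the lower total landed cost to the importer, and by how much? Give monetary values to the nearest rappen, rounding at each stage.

Supplier B is cheaper by CHF 3787.94

Supplier A (CFR):
CIF value = CFR price + insurance = 128448.06 + 331.07 = 128779.13
Import duty = 128779.13 × 21.8% = 28073.85
Buyer bears (A): 331.07 + 772.91 + 287.90 + 1099.50 = 2491.38
Landed cost (A) = invoice 128448.06 + 2491.38 + duty 28073.85 = 159013.29
Supplier B (EXW):
CIF value = EXW price + inland to port + export clearance + origin terminal + freight + insurance = 121788.42 + 1571.76 + 413.77 + 745.55 + 818.59 + 331.07 = 125669.16
Import duty = 125669.16 × 21.8% = 27395.88
Buyer bears (B): 1571.76 + 413.77 + 745.55 + 818.59 + 331.07 + 772.91 + 287.90 + 1099.50 = 6041.05
Landed cost (B) = invoice 121788.42 + 6041.05 + duty 27395.88 = 155225.35
Difference = |159013.29 − 155225.35| = 3787.94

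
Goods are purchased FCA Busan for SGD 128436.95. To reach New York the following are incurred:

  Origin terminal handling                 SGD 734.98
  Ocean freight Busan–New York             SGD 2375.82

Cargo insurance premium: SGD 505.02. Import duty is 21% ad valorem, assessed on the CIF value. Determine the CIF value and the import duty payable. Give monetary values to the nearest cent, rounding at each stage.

CIF value: SGD 132052.77; import duty: SGD 27731.08

CIF = FCA price + pre-shipment costs + freight + insurance
CIF = 128436.95 + 734.98 + 2375.82 + 505.02 = 132052.77
Import duty = 132052.77 × 21% = 27731.08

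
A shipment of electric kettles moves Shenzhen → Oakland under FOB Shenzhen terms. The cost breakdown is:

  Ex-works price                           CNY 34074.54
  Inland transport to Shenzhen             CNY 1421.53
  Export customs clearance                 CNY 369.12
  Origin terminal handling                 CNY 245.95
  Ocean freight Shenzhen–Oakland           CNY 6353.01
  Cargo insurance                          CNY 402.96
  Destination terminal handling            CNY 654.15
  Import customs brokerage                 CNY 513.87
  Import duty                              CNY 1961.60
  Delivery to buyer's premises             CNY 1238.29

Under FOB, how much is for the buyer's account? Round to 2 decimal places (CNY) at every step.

Buyer's account: CNY 11123.88

FOB: the seller bears costs until goods are on board at the origin port; the buyer bears freight, insurance and all costs thereafter.
Seller's account: goods 34074.54 + inland to port 1421.53 + export clearance 369.12 + origin terminal 245.95 = 36111.14
Buyer's account: freight 6353.01 + insurance 402.96 + destination terminal 654.15 + brokerage 513.87 + duty 1961.60 + delivery 1238.29 = 11123.88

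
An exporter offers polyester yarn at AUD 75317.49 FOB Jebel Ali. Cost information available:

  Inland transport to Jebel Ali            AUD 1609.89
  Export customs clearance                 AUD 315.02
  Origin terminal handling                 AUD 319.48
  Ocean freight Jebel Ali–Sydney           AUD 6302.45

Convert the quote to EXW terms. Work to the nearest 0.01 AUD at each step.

EXW price: AUD 73073.10

Not relevant to the conversion: freight — on the buyer under both terms; not part of either seller's price.
From FOB to EXW, the seller no longer bears: inland to port, export clearance, origin terminal.
EXW price = 75317.49 − 1609.89 − 315.02 − 319.48 = 73073.10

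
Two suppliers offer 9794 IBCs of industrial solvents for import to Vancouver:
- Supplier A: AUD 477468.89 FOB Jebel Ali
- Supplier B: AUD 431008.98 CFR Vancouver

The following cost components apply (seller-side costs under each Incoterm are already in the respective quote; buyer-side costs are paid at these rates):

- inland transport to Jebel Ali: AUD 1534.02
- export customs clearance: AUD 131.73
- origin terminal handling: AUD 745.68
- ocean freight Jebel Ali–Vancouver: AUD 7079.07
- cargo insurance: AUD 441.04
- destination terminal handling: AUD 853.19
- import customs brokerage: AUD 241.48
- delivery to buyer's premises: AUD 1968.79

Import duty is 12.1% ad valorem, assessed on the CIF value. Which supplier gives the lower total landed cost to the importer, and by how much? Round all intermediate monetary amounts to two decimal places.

Supplier A (FOB):
CIF value = FOB price + freight + insurance = 477468.89 + 7079.07 + 441.04 = 484989.00
Import duty = 484989.00 × 12.1% = 58683.67
Buyer bears (A): 7079.07 + 441.04 + 853.19 + 241.48 + 1968.79 = 10583.57
Landed cost (A) = invoice 477468.89 + 10583.57 + duty 58683.67 = 546736.13
Supplier B (CFR):
CIF value = CFR price + insurance = 431008.98 + 441.04 = 431450.02
Import duty = 431450.02 × 12.1% = 52205.45
Buyer bears (B): 441.04 + 853.19 + 241.48 + 1968.79 = 3504.50
Landed cost (B) = invoice 431008.98 + 3504.50 + duty 52205.45 = 486718.93
Difference = |546736.13 − 486718.93| = 60017.20

Supplier B is cheaper by AUD 60017.20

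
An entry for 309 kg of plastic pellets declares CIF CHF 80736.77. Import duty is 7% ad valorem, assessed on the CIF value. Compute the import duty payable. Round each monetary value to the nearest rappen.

Import duty: CHF 5651.57

Import duty = 80736.77 × 7% = 5651.57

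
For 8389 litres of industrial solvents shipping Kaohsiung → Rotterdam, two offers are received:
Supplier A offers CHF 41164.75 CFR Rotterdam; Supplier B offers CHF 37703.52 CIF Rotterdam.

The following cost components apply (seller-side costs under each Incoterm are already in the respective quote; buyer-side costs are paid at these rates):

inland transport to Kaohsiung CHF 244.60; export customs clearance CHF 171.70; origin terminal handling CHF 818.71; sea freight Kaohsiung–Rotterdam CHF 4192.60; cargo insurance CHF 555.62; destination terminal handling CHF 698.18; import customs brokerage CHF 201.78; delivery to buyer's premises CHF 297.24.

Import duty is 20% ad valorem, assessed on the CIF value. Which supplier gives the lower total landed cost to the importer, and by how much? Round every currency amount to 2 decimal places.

Supplier A (CFR):
CIF value = CFR price + insurance = 41164.75 + 555.62 = 41720.37
Import duty = 41720.37 × 20% = 8344.07
Buyer bears (A): 555.62 + 698.18 + 201.78 + 297.24 = 1752.82
Landed cost (A) = invoice 41164.75 + 1752.82 + duty 8344.07 = 51261.64
Supplier B (CIF):
The CIF price already equals the CIF value: 37703.52
Import duty = 37703.52 × 20% = 7540.70
Buyer bears (B): 698.18 + 201.78 + 297.24 = 1197.20
Landed cost (B) = invoice 37703.52 + 1197.20 + duty 7540.70 = 46441.42
Difference = |51261.64 − 46441.42| = 4820.22

Supplier B is cheaper by CHF 4820.22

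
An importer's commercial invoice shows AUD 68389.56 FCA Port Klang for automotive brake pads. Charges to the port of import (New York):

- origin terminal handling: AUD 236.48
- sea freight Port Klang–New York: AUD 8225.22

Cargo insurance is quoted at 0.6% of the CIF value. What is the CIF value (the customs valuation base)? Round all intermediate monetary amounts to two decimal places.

Let C be the CIF value. C = FCA price + pre-shipment costs + freight + 0.6% × C
C − 0.6% × C = 68389.56 + 236.48 + 8225.22
0.994 × C = 76851.26
C = 76851.26 / 0.994 = 77315.15
Insurance premium = 0.6% × 77315.15 = 463.89

CIF value: AUD 77315.15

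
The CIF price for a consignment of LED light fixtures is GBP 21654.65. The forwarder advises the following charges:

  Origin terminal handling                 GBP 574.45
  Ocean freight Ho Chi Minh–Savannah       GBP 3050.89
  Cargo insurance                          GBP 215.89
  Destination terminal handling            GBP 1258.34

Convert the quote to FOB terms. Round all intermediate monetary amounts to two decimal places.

Not relevant to the conversion: origin terminal — on the seller under both CIF and FOB; already in the CIF price and stays in the FOB price. destination terminal — on the buyer under both terms; not part of either seller's price.
From CIF to FOB, the seller no longer bears: freight, insurance.
FOB price = 21654.65 − 3050.89 − 215.89 = 18387.87

FOB price: GBP 18387.87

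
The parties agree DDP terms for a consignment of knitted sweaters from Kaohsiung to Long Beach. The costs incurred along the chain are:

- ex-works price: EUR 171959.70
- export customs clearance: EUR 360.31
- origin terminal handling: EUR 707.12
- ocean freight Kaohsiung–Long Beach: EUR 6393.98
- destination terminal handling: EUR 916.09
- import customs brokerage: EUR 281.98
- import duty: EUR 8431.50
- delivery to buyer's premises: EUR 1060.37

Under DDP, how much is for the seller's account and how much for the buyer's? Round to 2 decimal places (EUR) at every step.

Seller: EUR 190111.05; buyer: EUR 0.00

DDP: the seller bears all costs including import duty.
Seller's account: goods 171959.70 + export clearance 360.31 + origin terminal 707.12 + freight 6393.98 + destination terminal 916.09 + brokerage 281.98 + duty 8431.50 + delivery 1060.37 = 190111.05
Buyer's account: 0.00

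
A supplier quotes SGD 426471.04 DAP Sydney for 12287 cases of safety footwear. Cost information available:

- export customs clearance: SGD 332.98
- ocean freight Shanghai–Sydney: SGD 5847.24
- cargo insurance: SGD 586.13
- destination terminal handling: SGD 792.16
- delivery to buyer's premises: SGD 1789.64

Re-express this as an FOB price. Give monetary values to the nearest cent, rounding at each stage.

FOB price: SGD 417455.87

Not relevant to the conversion: export clearance — on the seller under both DAP and FOB; already in the DAP price and stays in the FOB price.
From DAP to FOB, the seller no longer bears: freight, insurance, destination terminal, delivery.
FOB price = 426471.04 − 5847.24 − 586.13 − 792.16 − 1789.64 = 417455.87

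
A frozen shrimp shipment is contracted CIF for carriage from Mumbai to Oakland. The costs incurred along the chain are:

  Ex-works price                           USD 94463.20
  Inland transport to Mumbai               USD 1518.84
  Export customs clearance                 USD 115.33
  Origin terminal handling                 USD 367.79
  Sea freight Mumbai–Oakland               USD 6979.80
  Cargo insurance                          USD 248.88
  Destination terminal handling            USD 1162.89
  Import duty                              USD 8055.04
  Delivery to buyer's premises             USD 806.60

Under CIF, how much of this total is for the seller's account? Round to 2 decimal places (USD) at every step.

CIF: the seller pays costs through ocean freight and marine insurance to the destination port.
Seller's account: goods 94463.20 + inland to port 1518.84 + export clearance 115.33 + origin terminal 367.79 + freight 6979.80 + insurance 248.88 = 103693.84
Buyer's account: destination terminal 1162.89 + duty 8055.04 + delivery 806.60 = 10024.53

Seller's account: USD 103693.84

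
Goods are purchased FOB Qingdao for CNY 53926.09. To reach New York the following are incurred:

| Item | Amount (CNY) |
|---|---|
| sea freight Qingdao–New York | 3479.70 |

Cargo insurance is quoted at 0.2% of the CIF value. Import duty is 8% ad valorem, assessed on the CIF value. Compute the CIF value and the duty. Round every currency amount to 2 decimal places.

CIF value: CNY 57520.83; import duty: CNY 4601.67

Let C be the CIF value. C = FOB price + freight + 0.2% × C
C − 0.2% × C = 53926.09 + 3479.70
0.998 × C = 57405.79
C = 57405.79 / 0.998 = 57520.83
Insurance premium = 0.2% × 57520.83 = 115.04
Import duty = 57520.83 × 8% = 4601.67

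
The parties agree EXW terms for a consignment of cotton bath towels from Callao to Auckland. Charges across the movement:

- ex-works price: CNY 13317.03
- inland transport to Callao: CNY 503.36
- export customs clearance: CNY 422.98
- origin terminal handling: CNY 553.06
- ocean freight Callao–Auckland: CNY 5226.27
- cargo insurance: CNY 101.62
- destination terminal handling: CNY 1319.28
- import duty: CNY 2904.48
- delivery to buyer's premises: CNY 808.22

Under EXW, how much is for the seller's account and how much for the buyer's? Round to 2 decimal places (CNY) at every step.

EXW: the seller makes goods available at their premises; the buyer bears all onward costs.
Seller's account: goods 13317.03 = 13317.03
Buyer's account: inland to port 503.36 + export clearance 422.98 + origin terminal 553.06 + freight 5226.27 + insurance 101.62 + destination terminal 1319.28 + duty 2904.48 + delivery 808.22 = 11839.27

Seller: CNY 13317.03; buyer: CNY 11839.27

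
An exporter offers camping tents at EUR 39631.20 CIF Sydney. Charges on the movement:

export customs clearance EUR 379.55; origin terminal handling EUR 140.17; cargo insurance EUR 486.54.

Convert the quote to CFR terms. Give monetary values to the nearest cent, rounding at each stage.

CFR price: EUR 39144.66

Not relevant to the conversion: origin terminal, export clearance — on the seller under both CIF and CFR; already in the CIF price and stays in the CFR price.
From CIF to CFR, the seller no longer bears: insurance.
CFR price = 39631.20 − 486.54 = 39144.66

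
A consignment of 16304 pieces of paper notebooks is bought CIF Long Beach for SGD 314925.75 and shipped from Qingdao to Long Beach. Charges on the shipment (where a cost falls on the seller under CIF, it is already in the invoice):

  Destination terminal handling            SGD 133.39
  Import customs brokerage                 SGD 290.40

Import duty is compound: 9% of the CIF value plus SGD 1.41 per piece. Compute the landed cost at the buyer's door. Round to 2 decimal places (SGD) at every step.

Total landed cost: SGD 366681.50

CIF: the seller pays costs through ocean freight and marine insurance to the destination port.
The CIF price already equals the CIF value: 314925.75
Ad valorem component: 314925.75 × 9% = 28343.32
Specific component: 16304 × 1.41 = 22988.64
Import duty = 28343.32 + 22988.64 = 51331.96
Buyer bears: destination terminal 133.39 + brokerage 290.40 + duty 51331.96 = 51755.75
Landed cost = invoice 314925.75 + 51755.75 = 366681.50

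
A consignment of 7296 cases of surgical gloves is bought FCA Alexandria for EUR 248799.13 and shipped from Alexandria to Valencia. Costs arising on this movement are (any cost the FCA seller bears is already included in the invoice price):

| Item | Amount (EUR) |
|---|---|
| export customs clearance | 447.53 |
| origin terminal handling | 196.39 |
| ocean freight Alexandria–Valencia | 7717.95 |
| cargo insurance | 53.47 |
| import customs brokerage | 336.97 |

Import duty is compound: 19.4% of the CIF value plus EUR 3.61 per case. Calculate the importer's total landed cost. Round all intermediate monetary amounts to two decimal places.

Total landed cost: EUR 333255.26

FCA: the seller delivers export-cleared goods to the carrier; the buyer bears costs from that point.
Already in the invoice (seller's account under FCA): export clearance — exclude.
CIF value = FCA price + origin terminal + freight + insurance = 248799.13 + 196.39 + 7717.95 + 53.47 = 256766.94
Ad valorem component: 256766.94 × 19.4% = 49812.79
Specific component: 7296 × 3.61 = 26338.56
Import duty = 49812.79 + 26338.56 = 76151.35
Buyer bears: origin terminal 196.39 + freight 7717.95 + insurance 53.47 + brokerage 336.97 + duty 76151.35 = 84456.13
Landed cost = invoice 248799.13 + 84456.13 = 333255.26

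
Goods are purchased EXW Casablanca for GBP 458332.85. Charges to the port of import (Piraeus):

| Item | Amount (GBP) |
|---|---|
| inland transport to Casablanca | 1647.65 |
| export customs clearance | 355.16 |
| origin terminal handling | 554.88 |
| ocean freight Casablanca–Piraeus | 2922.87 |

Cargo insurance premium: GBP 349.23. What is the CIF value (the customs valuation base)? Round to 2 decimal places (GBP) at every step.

CIF value: GBP 464162.64

CIF = EXW price + pre-shipment costs + freight + insurance
CIF = 458332.85 + 1647.65 + 355.16 + 554.88 + 2922.87 + 349.23 = 464162.64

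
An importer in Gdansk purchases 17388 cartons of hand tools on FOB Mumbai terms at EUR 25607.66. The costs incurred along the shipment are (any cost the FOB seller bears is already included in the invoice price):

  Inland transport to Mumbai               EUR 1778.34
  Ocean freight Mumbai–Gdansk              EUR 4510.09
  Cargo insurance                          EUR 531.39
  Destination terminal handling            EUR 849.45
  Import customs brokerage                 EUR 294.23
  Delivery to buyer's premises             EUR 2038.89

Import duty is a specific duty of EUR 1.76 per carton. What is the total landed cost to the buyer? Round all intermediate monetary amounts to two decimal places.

FOB: the seller bears costs until goods are on board at the origin port; the buyer bears freight, insurance and all costs thereafter.
Already in the invoice (seller's account under FOB): inland to port — exclude.
CIF value = FOB price + freight + insurance = 25607.66 + 4510.09 + 531.39 = 30649.14
Import duty = 17388 × 1.76 = 30602.88
Buyer bears: freight 4510.09 + insurance 531.39 + destination terminal 849.45 + brokerage 294.23 + delivery 2038.89 + duty 30602.88 = 38826.93
Landed cost = invoice 25607.66 + 38826.93 = 64434.59

Total landed cost: EUR 64434.59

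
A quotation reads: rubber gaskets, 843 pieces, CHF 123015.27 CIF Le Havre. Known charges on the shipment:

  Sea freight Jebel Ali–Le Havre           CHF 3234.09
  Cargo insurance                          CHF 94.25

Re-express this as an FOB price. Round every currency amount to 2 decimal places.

From CIF to FOB, the seller no longer bears: freight, insurance.
FOB price = 123015.27 − 3234.09 − 94.25 = 119686.93

FOB price: CHF 119686.93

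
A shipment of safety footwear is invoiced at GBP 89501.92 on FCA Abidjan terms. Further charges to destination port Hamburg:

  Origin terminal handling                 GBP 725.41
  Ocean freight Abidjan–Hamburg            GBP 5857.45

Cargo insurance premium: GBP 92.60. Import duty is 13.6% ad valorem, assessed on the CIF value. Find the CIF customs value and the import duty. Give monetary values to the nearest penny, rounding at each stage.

CIF value: GBP 96177.38; import duty: GBP 13080.12

CIF = FCA price + pre-shipment costs + freight + insurance
CIF = 89501.92 + 725.41 + 5857.45 + 92.60 = 96177.38
Import duty = 96177.38 × 13.6% = 13080.12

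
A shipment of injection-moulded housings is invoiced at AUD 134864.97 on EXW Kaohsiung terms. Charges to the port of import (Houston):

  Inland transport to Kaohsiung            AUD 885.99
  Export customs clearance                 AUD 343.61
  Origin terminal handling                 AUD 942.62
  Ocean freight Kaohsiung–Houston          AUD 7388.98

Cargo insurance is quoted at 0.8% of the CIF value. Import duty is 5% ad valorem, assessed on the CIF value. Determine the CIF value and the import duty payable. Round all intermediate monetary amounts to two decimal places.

Let C be the CIF value. C = EXW price + pre-shipment costs + freight + 0.8% × C
C − 0.8% × C = 134864.97 + 885.99 + 343.61 + 942.62 + 7388.98
0.992 × C = 144426.17
C = 144426.17 / 0.992 = 145590.90
Insurance premium = 0.8% × 145590.90 = 1164.73
Import duty = 145590.90 × 5% = 7279.55

CIF value: AUD 145590.90; import duty: AUD 7279.55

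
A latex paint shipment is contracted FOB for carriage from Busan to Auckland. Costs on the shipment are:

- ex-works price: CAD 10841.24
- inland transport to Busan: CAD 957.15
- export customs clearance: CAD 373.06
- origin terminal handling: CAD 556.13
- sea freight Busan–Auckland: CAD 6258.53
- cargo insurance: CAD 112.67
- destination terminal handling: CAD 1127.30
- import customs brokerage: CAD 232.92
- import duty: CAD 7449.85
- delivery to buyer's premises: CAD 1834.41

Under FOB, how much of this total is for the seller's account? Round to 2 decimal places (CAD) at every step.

Seller's account: CAD 12727.58

FOB: the seller bears costs until goods are on board at the origin port; the buyer bears freight, insurance and all costs thereafter.
Seller's account: goods 10841.24 + inland to port 957.15 + export clearance 373.06 + origin terminal 556.13 = 12727.58
Buyer's account: freight 6258.53 + insurance 112.67 + destination terminal 1127.30 + brokerage 232.92 + duty 7449.85 + delivery 1834.41 = 17015.68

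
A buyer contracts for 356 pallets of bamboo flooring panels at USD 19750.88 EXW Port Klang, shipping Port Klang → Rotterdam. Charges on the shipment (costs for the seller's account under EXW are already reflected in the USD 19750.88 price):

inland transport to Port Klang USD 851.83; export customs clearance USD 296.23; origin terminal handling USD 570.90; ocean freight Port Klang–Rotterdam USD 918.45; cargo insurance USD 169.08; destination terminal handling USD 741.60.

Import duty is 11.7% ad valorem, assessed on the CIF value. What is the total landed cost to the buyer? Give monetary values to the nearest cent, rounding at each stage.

Total landed cost: USD 25938.18

EXW: the seller makes goods available at their premises; the buyer bears all onward costs.
CIF value = EXW price + inland to port + export clearance + origin terminal + freight + insurance = 19750.88 + 851.83 + 296.23 + 570.90 + 918.45 + 169.08 = 22557.37
Import duty = 22557.37 × 11.7% = 2639.21
Buyer bears: inland to port 851.83 + export clearance 296.23 + origin terminal 570.90 + freight 918.45 + insurance 169.08 + destination terminal 741.60 + duty 2639.21 = 6187.30
Landed cost = invoice 19750.88 + 6187.30 = 25938.18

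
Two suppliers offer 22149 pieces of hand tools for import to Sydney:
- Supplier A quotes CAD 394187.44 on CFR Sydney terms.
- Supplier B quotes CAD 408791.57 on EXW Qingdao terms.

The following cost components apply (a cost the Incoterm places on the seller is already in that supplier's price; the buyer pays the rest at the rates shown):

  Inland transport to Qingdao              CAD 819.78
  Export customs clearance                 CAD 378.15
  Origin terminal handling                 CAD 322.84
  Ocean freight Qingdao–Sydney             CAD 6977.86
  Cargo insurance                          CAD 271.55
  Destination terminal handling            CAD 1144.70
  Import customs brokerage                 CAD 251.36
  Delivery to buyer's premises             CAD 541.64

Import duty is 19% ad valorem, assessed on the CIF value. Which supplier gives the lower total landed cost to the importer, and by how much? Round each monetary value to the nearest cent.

Supplier A (CFR):
CIF value = CFR price + insurance = 394187.44 + 271.55 = 394458.99
Import duty = 394458.99 × 19% = 74947.21
Buyer bears (A): 271.55 + 1144.70 + 251.36 + 541.64 = 2209.25
Landed cost (A) = invoice 394187.44 + 2209.25 + duty 74947.21 = 471343.90
Supplier B (EXW):
CIF value = EXW price + inland to port + export clearance + origin terminal + freight + insurance = 408791.57 + 819.78 + 378.15 + 322.84 + 6977.86 + 271.55 = 417561.75
Import duty = 417561.75 × 19% = 79336.73
Buyer bears (B): 819.78 + 378.15 + 322.84 + 6977.86 + 271.55 + 1144.70 + 251.36 + 541.64 = 10707.88
Landed cost (B) = invoice 408791.57 + 10707.88 + duty 79336.73 = 498836.18
Difference = |471343.90 − 498836.18| = 27492.28

Supplier A is cheaper by CAD 27492.28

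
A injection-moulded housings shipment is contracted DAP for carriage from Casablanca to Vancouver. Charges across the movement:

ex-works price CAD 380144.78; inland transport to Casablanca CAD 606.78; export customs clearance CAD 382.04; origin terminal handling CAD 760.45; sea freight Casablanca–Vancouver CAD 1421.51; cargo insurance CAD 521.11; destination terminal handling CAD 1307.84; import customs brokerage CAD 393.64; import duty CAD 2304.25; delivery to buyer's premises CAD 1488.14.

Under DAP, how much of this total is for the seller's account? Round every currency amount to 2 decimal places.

DAP: the seller bears all costs to the named destination except import duty and clearance.
Seller's account: goods 380144.78 + inland to port 606.78 + export clearance 382.04 + origin terminal 760.45 + freight 1421.51 + insurance 521.11 + destination terminal 1307.84 + delivery 1488.14 = 386632.65
Buyer's account: brokerage 393.64 + duty 2304.25 = 2697.89

Seller's account: CAD 386632.65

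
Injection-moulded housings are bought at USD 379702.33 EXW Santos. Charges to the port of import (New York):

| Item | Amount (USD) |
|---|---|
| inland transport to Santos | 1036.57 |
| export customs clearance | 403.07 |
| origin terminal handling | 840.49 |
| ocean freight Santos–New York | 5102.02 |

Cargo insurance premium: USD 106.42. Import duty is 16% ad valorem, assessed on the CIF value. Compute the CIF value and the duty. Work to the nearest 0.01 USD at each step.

CIF value: USD 387190.90; import duty: USD 61950.54

CIF = EXW price + pre-shipment costs + freight + insurance
CIF = 379702.33 + 1036.57 + 403.07 + 840.49 + 5102.02 + 106.42 = 387190.90
Import duty = 387190.90 × 16% = 61950.54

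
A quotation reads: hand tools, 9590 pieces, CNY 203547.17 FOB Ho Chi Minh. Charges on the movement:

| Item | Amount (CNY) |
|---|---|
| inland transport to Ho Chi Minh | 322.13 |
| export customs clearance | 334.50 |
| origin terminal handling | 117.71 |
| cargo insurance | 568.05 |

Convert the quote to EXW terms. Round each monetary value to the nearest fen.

EXW price: CNY 202772.83

Not relevant to the conversion: insurance — on the buyer under both terms; not part of either seller's price.
From FOB to EXW, the seller no longer bears: inland to port, export clearance, origin terminal.
EXW price = 203547.17 − 322.13 − 334.50 − 117.71 = 202772.83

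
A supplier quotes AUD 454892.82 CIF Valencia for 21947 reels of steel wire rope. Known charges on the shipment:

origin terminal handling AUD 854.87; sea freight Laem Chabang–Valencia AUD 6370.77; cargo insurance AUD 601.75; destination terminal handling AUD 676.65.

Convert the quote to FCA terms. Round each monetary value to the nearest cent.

Not relevant to the conversion: destination terminal — on the buyer under both terms; not part of either seller's price.
From CIF to FCA, the seller no longer bears: origin terminal, freight, insurance.
FCA price = 454892.82 − 854.87 − 6370.77 − 601.75 = 447065.43

FCA price: AUD 447065.43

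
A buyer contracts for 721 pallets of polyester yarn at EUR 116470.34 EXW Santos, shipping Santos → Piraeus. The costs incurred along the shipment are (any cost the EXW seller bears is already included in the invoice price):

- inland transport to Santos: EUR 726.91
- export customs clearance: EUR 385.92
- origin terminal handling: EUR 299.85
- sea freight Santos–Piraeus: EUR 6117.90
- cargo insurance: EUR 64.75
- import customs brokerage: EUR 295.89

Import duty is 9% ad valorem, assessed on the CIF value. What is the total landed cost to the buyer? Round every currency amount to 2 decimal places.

EXW: the seller makes goods available at their premises; the buyer bears all onward costs.
CIF value = EXW price + inland to port + export clearance + origin terminal + freight + insurance = 116470.34 + 726.91 + 385.92 + 299.85 + 6117.90 + 64.75 = 124065.67
Import duty = 124065.67 × 9% = 11165.91
Buyer bears: inland to port 726.91 + export clearance 385.92 + origin terminal 299.85 + freight 6117.90 + insurance 64.75 + brokerage 295.89 + duty 11165.91 = 19057.13
Landed cost = invoice 116470.34 + 19057.13 = 135527.47

Total landed cost: EUR 135527.47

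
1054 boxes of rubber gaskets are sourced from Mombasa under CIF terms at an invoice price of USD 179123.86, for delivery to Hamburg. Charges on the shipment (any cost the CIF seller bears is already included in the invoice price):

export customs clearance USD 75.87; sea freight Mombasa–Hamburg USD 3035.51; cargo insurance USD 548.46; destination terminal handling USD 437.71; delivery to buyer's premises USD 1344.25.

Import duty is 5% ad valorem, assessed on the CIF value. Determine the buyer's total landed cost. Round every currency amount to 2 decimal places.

CIF: the seller pays costs through ocean freight and marine insurance to the destination port.
Already in the invoice (seller's account under CIF): export clearance, freight, insurance — exclude.
The CIF price already equals the CIF value: 179123.86
Import duty = 179123.86 × 5% = 8956.19
Buyer bears: destination terminal 437.71 + delivery 1344.25 + duty 8956.19 = 10738.15
Landed cost = invoice 179123.86 + 10738.15 = 189862.01

Total landed cost: USD 189862.01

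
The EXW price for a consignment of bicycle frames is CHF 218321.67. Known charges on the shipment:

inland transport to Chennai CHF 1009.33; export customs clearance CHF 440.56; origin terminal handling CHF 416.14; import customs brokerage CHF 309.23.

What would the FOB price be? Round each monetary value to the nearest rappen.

Not relevant to the conversion: brokerage — on the buyer under both terms; not part of either seller's price.
From EXW to FOB, the seller additionally bears: inland to port, export clearance, origin terminal.
FOB price = 218321.67 + 1009.33 + 440.56 + 416.14 = 220187.70

FOB price: CHF 220187.70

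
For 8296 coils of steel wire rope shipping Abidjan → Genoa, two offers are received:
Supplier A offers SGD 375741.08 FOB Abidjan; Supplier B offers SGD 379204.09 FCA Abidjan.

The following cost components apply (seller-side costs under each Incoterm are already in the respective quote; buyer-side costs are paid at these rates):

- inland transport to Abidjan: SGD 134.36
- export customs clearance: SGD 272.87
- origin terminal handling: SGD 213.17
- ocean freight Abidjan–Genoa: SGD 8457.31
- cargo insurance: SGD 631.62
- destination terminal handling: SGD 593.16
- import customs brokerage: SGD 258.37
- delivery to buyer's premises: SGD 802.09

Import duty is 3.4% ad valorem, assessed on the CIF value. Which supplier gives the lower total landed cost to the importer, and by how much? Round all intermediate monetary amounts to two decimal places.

Supplier A is cheaper by SGD 3801.17

Supplier A (FOB):
CIF value = FOB price + freight + insurance = 375741.08 + 8457.31 + 631.62 = 384830.01
Import duty = 384830.01 × 3.4% = 13084.22
Buyer bears (A): 8457.31 + 631.62 + 593.16 + 258.37 + 802.09 = 10742.55
Landed cost (A) = invoice 375741.08 + 10742.55 + duty 13084.22 = 399567.85
Supplier B (FCA):
CIF value = FCA price + origin terminal + freight + insurance = 379204.09 + 213.17 + 8457.31 + 631.62 = 388506.19
Import duty = 388506.19 × 3.4% = 13209.21
Buyer bears (B): 213.17 + 8457.31 + 631.62 + 593.16 + 258.37 + 802.09 = 10955.72
Landed cost (B) = invoice 379204.09 + 10955.72 + duty 13209.21 = 403369.02
Difference = |399567.85 − 403369.02| = 3801.17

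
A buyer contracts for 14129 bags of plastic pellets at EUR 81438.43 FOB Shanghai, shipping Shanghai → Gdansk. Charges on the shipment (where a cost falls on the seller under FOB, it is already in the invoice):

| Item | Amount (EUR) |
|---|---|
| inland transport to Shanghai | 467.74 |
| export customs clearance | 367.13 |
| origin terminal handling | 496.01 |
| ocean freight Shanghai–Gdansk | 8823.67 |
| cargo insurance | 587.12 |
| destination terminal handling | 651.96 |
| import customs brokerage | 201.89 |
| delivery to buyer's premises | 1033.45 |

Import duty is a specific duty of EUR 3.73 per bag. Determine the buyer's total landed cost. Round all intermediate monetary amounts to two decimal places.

FOB: the seller bears costs until goods are on board at the origin port; the buyer bears freight, insurance and all costs thereafter.
Already in the invoice (seller's account under FOB): inland to port, export clearance, origin terminal — exclude.
CIF value = FOB price + freight + insurance = 81438.43 + 8823.67 + 587.12 = 90849.22
Import duty = 14129 × 3.73 = 52701.17
Buyer bears: freight 8823.67 + insurance 587.12 + destination terminal 651.96 + brokerage 201.89 + delivery 1033.45 + duty 52701.17 = 63999.26
Landed cost = invoice 81438.43 + 63999.26 = 145437.69

Total landed cost: EUR 145437.69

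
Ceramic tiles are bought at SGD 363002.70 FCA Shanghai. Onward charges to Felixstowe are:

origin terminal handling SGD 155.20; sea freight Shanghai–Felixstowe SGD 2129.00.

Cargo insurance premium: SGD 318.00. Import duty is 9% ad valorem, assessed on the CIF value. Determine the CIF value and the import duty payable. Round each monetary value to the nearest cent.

CIF = FCA price + pre-shipment costs + freight + insurance
CIF = 363002.70 + 155.20 + 2129.00 + 318.00 = 365604.90
Import duty = 365604.90 × 9% = 32904.44

CIF value: SGD 365604.90; import duty: SGD 32904.44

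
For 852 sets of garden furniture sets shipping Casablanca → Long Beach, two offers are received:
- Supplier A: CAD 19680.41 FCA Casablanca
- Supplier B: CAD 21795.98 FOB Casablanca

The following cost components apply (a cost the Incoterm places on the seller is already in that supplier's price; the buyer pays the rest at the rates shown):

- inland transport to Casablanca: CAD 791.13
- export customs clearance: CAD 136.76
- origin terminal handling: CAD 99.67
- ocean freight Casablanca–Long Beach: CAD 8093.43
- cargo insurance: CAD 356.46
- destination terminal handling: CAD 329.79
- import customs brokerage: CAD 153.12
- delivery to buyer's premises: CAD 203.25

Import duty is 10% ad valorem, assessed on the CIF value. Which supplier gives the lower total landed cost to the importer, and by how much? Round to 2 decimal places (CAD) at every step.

Supplier A (FCA):
CIF value = FCA price + origin terminal + freight + insurance = 19680.41 + 99.67 + 8093.43 + 356.46 = 28229.97
Import duty = 28229.97 × 10% = 2823.00
Buyer bears (A): 99.67 + 8093.43 + 356.46 + 329.79 + 153.12 + 203.25 = 9235.72
Landed cost (A) = invoice 19680.41 + 9235.72 + duty 2823.00 = 31739.13
Supplier B (FOB):
CIF value = FOB price + freight + insurance = 21795.98 + 8093.43 + 356.46 = 30245.87
Import duty = 30245.87 × 10% = 3024.59
Buyer bears (B): 8093.43 + 356.46 + 329.79 + 153.12 + 203.25 = 9136.05
Landed cost (B) = invoice 21795.98 + 9136.05 + duty 3024.59 = 33956.62
Difference = |31739.13 − 33956.62| = 2217.49

Supplier A is cheaper by CAD 2217.49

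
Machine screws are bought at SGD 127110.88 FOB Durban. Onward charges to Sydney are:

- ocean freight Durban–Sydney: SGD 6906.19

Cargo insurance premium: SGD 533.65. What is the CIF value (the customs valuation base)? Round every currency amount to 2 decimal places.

CIF value: SGD 134550.72

CIF = FOB price + freight + insurance
CIF = 127110.88 + 6906.19 + 533.65 = 134550.72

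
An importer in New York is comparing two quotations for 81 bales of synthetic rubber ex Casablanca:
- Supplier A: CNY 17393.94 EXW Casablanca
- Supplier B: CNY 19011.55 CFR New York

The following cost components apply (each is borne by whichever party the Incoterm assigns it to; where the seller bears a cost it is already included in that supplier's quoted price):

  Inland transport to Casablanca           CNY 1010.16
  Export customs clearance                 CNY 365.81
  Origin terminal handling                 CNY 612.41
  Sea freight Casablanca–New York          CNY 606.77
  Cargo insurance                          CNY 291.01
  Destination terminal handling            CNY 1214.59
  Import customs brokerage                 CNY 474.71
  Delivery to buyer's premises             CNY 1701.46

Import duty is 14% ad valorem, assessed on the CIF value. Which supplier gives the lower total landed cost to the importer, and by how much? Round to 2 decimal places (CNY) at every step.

Supplier B is cheaper by CNY 1114.39

Supplier A (EXW):
CIF value = EXW price + inland to port + export clearance + origin terminal + freight + insurance = 17393.94 + 1010.16 + 365.81 + 612.41 + 606.77 + 291.01 = 20280.10
Import duty = 20280.10 × 14% = 2839.21
Buyer bears (A): 1010.16 + 365.81 + 612.41 + 606.77 + 291.01 + 1214.59 + 474.71 + 1701.46 = 6276.92
Landed cost (A) = invoice 17393.94 + 6276.92 + duty 2839.21 = 26510.07
Supplier B (CFR):
CIF value = CFR price + insurance = 19011.55 + 291.01 = 19302.56
Import duty = 19302.56 × 14% = 2702.36
Buyer bears (B): 291.01 + 1214.59 + 474.71 + 1701.46 = 3681.77
Landed cost (B) = invoice 19011.55 + 3681.77 + duty 2702.36 = 25395.68
Difference = |26510.07 − 25395.68| = 1114.39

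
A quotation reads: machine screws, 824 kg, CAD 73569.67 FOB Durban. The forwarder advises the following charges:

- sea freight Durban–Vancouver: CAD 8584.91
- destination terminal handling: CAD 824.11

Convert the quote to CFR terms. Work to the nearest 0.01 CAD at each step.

CFR price: CAD 82154.58

Not relevant to the conversion: destination terminal — on the buyer under both terms; not part of either seller's price.
From FOB to CFR, the seller additionally bears: freight.
CFR price = 73569.67 + 8584.91 = 82154.58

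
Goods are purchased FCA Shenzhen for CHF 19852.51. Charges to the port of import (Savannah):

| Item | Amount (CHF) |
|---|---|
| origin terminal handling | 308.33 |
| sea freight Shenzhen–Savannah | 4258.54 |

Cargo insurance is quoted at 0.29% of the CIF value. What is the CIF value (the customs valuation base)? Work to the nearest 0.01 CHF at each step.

CIF value: CHF 24490.40

Let C be the CIF value. C = FCA price + pre-shipment costs + freight + 0.29% × C
C − 0.29% × C = 19852.51 + 308.33 + 4258.54
0.9971 × C = 24419.38
C = 24419.38 / 0.9971 = 24490.40
Insurance premium = 0.29% × 24490.40 = 71.02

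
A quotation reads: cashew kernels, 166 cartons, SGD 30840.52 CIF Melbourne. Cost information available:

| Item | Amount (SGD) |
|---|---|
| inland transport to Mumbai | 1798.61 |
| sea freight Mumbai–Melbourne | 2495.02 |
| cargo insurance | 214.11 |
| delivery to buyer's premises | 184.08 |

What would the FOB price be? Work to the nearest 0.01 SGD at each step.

FOB price: SGD 28131.39

Not relevant to the conversion: inland to port — on the seller under both CIF and FOB; already in the CIF price and stays in the FOB price. delivery — on the buyer under both terms; not part of either seller's price.
From CIF to FOB, the seller no longer bears: freight, insurance.
FOB price = 30840.52 − 2495.02 − 214.11 = 28131.39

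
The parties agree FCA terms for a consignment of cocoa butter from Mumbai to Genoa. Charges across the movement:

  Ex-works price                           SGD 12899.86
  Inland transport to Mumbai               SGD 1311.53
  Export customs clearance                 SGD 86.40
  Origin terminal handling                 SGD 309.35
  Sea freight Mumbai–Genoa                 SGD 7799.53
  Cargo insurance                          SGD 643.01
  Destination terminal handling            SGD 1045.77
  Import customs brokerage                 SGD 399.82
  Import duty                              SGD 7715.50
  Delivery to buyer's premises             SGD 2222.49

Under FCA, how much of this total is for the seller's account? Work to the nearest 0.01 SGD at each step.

FCA: the seller delivers export-cleared goods to the carrier; the buyer bears costs from that point.
Seller's account: goods 12899.86 + inland to port 1311.53 + export clearance 86.40 = 14297.79
Buyer's account: origin terminal 309.35 + freight 7799.53 + insurance 643.01 + destination terminal 1045.77 + brokerage 399.82 + duty 7715.50 + delivery 2222.49 = 20135.47

Seller's account: SGD 14297.79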